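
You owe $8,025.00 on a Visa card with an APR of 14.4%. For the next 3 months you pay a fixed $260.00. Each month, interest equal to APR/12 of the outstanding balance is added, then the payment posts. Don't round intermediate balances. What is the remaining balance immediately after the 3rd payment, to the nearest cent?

$7,527.98

Monthly rate r = 14.4%/12 = 1.2% = 0.012.
Each month: B ← B·(1+r) − $260.00.
Month 1: interest $96.30; balance after payment $7,861.30.
Month 2: interest $94.34; balance after payment $7,695.64.
Month 3: interest $92.35; balance after payment $7,527.98.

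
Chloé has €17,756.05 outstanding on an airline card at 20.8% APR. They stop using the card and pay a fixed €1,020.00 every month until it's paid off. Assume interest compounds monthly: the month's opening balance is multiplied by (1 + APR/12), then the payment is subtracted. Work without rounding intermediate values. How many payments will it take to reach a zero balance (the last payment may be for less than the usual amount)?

Monthly rate r = 20.8%/12 = 1.73333% = 0.0173333.
Recurrence: B ← B·(1+r) − €1,020.00.
Month 1: interest €307.77; balance after payment €17,043.82.
Month 2: interest €295.43; balance after payment €16,319.25.
Closed form: n = −ln(1 − rB₀/P)/ln(1+r) = −ln(0.69826)/ln(1.01733) ≈ 20.900, so the balance reaches zero during payment 21.

21 months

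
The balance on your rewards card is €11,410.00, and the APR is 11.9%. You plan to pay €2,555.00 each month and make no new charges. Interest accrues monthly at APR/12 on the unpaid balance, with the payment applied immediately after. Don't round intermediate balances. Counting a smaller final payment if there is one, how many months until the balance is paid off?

Monthly rate r = 11.9%/12 = 0.991667% = 0.00991667.
Recurrence: B ← B·(1+r) − €2,555.00.
Month 1: interest €113.15; balance after payment €8,968.15.
Month 2: interest €88.93; balance after payment €6,502.08.
Month 3: interest €64.48; balance after payment €4,011.56.
Month 4: interest €39.78; balance after payment €1,496.34.
Month 5: interest €14.84; balance after payment €0.00.

5 months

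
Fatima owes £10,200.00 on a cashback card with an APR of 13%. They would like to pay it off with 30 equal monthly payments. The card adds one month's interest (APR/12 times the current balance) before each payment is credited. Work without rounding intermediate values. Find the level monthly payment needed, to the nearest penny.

Monthly rate r = 13%/12 = 1.08333% = 0.0108333.
Level-payment amortization: P = B₀·r / (1 − (1+r)^(−n)) = 10200.00·0.0108333 / (1 − 1.01083^(−30)).
Denominator 1 − (1+r)^(−30) = 0.276208705.
P = 110.5 / 0.276208705 ≈ 400.06.

£400.06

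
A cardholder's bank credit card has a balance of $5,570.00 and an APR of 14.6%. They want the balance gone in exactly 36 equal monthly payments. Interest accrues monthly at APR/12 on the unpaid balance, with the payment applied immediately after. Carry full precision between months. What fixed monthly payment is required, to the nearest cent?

Monthly rate r = 14.6%/12 = 1.21667% = 0.0121667.
Level-payment amortization: P = B₀·r / (1 − (1+r)^(−n)) = 5570.00·0.0121667 / (1 − 1.01217^(−36)).
Denominator 1 − (1+r)^(−36) = 0.352966311.
P = 67.7683 / 0.352966311 ≈ 192.00.

$192.00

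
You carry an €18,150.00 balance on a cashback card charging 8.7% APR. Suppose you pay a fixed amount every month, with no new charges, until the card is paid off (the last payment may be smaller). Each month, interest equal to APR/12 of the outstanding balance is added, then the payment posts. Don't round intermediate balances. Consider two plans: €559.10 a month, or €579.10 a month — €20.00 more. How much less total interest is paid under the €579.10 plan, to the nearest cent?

Monthly rate r = 8.7%/12 = 0.725% = 0.00725.
At €559.10/mo: n = ⌈−ln(1 − rB₀/P)/ln(1+r)⌉ = 38 payments (last €82.49); total interest = total paid − €18,150.00 = €2,619.19.
At €579.10/mo: 36 payments (last €396.16); total interest €2,514.66.
Interest saved = €2,619.19 − €2,514.66 = €104.53.

€104.53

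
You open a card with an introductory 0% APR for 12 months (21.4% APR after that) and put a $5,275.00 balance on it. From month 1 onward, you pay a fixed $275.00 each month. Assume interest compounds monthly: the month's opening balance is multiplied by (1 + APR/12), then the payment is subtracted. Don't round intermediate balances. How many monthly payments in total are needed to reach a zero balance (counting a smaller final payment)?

Promo months 1–12 at r₀ = 0%/12 = 0; months 13+ at r₁ = 21.4%/12 = 0.0178333.
After month 12 (no interest yet): B = $5,275.00 − 12·$275.00 = $1,975.00.
Then at r₁ with $275.00/mo: n₂ = −ln(1 − r₁·B/P)/ln(1+r₁) ≈ 7.75 → 8 more payments.

20 payments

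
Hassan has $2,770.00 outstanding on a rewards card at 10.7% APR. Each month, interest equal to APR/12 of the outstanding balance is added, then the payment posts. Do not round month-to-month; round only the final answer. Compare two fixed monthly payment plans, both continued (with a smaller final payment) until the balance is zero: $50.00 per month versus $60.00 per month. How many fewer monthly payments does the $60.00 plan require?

17 fewer payments

Monthly rate r = 10.7%/12 = 0.891667% = 0.00891667.
At $50.00/mo: n = ⌈−ln(1 − rB₀/P)/ln(1+r)⌉ = 77 payments (last $36.78); total interest = total paid − $2,770.00 = $1,066.78.
At $60.00/mo: 60 payments (last $45.24); total interest $815.24.
Payments saved = 77 − 60 = 17.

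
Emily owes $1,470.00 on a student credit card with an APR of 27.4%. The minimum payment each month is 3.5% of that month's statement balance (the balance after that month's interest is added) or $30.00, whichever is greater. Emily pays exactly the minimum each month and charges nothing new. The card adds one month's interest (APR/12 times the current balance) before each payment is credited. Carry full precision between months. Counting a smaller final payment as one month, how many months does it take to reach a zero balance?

89 months

Monthly rate r = 27.4%/12 = 2.28333% = 0.0228333.
While 3.5% of the post-interest balance exceeds $30.00, each month B ← (B·(1+r))·(1 − 0.035), i.e. B shrinks by the factor (1+r)·0.965 = 0.98703.
This holds for months 1–44. Entering month 45 the balance is $827.82; 3.5% of the post-interest balance is now below $30.00, so the flat $30.00 minimum applies from here.
From month 45 a fixed $30.00 at rate r clears $827.82 in 45 more payments. Total: 44 + 45 = 89 months.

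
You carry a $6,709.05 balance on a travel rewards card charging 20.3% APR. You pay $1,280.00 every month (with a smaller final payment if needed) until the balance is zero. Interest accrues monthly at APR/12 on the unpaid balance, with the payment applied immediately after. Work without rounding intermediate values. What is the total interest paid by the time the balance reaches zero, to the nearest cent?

$378.21

Monthly rate r = 20.3%/12 = 1.69167% = 0.0169167.
Payoff takes n = ⌈−ln(1 − rB₀/P)/ln(1+r)⌉ = ⌈5.535⌉ = 6 payments; the last is $687.26.
Total paid = 5·$1,280.00 + $687.26 = $7,087.26.
Total interest = total paid − principal = $7,087.26 − $6,709.05 = $378.21.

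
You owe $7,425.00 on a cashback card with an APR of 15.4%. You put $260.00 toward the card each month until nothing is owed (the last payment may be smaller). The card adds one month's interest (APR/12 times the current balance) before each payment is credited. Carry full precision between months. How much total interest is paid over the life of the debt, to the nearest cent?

Monthly rate r = 15.4%/12 = 1.28333% = 0.0128333.
Payoff takes n = ⌈−ln(1 − rB₀/P)/ln(1+r)⌉ = ⌈35.798⌉ = 36 payments; the last is $207.65.
Total paid = 35·$260.00 + $207.65 = $9,307.65.
Total interest = total paid − principal = $9,307.65 − $7,425.00 = $1,882.65.

$1,882.65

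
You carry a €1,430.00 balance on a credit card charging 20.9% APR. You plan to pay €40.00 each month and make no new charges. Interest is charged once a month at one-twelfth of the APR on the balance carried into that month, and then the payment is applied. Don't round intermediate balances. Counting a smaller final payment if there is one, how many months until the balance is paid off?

Monthly rate r = 20.9%/12 = 1.74167% = 0.0174167.
Recurrence: B ← B·(1+r) − €40.00.
Month 1: interest €24.91; balance after payment €1,414.91.
Month 2: interest €24.64; balance after payment €1,399.55.
Closed form: n = −ln(1 − rB₀/P)/ln(1+r) = −ln(0.37735)/ln(1.01742) ≈ 56.442, so the balance reaches zero during payment 57.

57 payments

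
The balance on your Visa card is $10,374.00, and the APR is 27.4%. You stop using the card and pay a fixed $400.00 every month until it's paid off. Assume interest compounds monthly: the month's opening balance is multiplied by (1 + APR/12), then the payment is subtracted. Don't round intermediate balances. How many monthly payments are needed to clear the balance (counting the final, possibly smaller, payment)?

40 months

Monthly rate r = 27.4%/12 = 2.28333% = 0.0228333.
Recurrence: B ← B·(1+r) − $400.00.
Month 1: interest $236.87; balance after payment $10,210.87.
Month 2: interest $233.15; balance after payment $10,044.02.
Closed form: n = −ln(1 − rB₀/P)/ln(1+r) = −ln(0.40782)/ln(1.02283) ≈ 39.729, so the balance reaches zero during payment 40.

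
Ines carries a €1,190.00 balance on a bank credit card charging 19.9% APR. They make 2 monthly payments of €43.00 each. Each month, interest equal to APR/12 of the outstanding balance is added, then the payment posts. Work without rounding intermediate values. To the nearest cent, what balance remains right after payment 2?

Monthly rate r = 19.9%/12 = 1.65833% = 0.0165833.
Each month: B ← B·(1+r) − €43.00.
Month 1: interest €19.73; balance after payment €1,166.73.
Month 2: interest €19.35; balance after payment €1,143.08.

€1,143.08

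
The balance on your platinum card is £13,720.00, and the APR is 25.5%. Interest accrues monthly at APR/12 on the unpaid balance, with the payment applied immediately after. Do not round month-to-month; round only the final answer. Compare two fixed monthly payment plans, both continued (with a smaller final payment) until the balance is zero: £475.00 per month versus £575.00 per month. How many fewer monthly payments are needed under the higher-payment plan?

12 fewer payments

Monthly rate r = 25.5%/12 = 2.125% = 0.02125.
At £475.00/mo: n = ⌈−ln(1 − rB₀/P)/ln(1+r)⌉ = 46 payments (last £117.06); total interest = total paid − £13,720.00 = £7,772.06.
At £575.00/mo: 34 payments (last £368.67); total interest £5,623.67.
Payments saved = 46 − 34 = 12.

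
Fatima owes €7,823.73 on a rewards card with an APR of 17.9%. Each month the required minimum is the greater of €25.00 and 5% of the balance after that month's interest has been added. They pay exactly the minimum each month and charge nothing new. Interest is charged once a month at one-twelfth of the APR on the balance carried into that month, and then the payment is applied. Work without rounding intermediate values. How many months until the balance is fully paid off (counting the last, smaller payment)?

100 months

Monthly rate r = 17.9%/12 = 1.49167% = 0.0149167.
While 5% of the post-interest balance exceeds €25.00, each month B ← (B·(1+r))·(1 − 0.05), i.e. B shrinks by the factor (1+r)·0.95 = 0.96417.
This holds for months 1–76. Entering month 77 the balance is €488.78; 5% of the post-interest balance is now below €25.00, so the flat €25.00 minimum applies from here.
From month 77 a fixed €25.00 at rate r clears €488.78 in 24 more payments. Total: 76 + 24 = 100 months.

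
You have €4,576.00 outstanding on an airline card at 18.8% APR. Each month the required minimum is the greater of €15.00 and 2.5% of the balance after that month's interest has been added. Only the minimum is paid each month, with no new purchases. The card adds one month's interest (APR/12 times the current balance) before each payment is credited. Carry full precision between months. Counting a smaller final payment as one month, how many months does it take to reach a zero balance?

272 months

Monthly rate r = 18.8%/12 = 1.56667% = 0.0156667.
While 2.5% of the post-interest balance exceeds €15.00, each month B ← (B·(1+r))·(1 − 0.025), i.e. B shrinks by the factor (1+r)·0.975 = 0.99028.
This holds for months 1–210. Entering month 211 the balance is €587.77; 2.5% of the post-interest balance is now below €15.00, so the flat €15.00 minimum applies from here.
From month 211 a fixed €15.00 at rate r clears €587.77 in 62 more payments. Total: 210 + 62 = 272 months.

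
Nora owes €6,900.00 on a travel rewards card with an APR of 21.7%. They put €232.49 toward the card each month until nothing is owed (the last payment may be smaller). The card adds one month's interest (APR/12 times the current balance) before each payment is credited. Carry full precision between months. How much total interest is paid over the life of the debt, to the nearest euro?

€3,081

Monthly rate r = 21.7%/12 = 1.80833% = 0.0180833.
Payoff takes n = ⌈−ln(1 − rB₀/P)/ln(1+r)⌉ = ⌈42.929⌉ = 43 payments; the last is €216.05.
Total paid = 42·€232.49 + €216.05 = €9,980.63.
Total interest = total paid − principal = €9,980.63 − €6,900.00 = €3,080.63.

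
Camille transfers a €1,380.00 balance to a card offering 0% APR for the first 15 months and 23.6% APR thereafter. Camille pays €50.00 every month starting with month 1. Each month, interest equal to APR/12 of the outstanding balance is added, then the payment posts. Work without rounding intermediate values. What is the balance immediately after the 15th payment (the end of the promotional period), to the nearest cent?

€630.00

Promo months 1–15 at r₀ = 0%/12 = 0; months 16+ at r₁ = 23.6%/12 = 0.0196667.
After month 15 (no interest yet): B = €1,380.00 − 15·€50.00 = €630.00.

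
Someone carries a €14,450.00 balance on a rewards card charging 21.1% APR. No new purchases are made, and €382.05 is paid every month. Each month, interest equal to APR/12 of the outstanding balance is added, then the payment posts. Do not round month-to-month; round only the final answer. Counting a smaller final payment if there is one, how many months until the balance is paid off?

Monthly rate r = 21.1%/12 = 1.75833% = 0.0175833.
Recurrence: B ← B·(1+r) − €382.05.
Month 1: interest €254.08; balance after payment €14,322.03.
Month 2: interest €251.83; balance after payment €14,191.81.
Closed form: n = −ln(1 − rB₀/P)/ln(1+r) = −ln(0.33496)/ln(1.01758) ≈ 62.749, so the balance reaches zero during payment 63.

63 payments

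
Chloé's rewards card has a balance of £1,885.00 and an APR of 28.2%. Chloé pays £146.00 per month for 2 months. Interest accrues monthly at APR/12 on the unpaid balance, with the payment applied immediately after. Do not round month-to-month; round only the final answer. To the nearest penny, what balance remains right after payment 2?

Monthly rate r = 28.2%/12 = 2.35% = 0.0235.
Each month: B ← B·(1+r) − £146.00.
Month 1: interest £44.30; balance after payment £1,783.30.
Month 2: interest £41.91; balance after payment £1,679.20.

£1,679.20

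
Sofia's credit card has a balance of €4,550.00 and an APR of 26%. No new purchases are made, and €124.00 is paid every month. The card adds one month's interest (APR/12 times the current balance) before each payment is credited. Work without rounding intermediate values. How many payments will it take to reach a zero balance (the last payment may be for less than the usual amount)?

Monthly rate r = 26%/12 = 2.16667% = 0.0216667.
Recurrence: B ← B·(1+r) − €124.00.
Month 1: interest €98.58; balance after payment €4,524.58.
Month 2: interest €98.03; balance after payment €4,498.62.
Closed form: n = −ln(1 − rB₀/P)/ln(1+r) = −ln(0.20497)/ln(1.02167) ≈ 73.938, so the balance reaches zero during payment 74.

74 months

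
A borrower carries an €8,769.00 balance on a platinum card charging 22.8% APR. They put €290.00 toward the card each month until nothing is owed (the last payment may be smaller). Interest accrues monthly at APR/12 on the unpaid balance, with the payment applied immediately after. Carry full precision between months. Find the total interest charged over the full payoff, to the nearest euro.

€4,398

Monthly rate r = 22.8%/12 = 1.9% = 0.019.
Payoff takes n = ⌈−ln(1 − rB₀/P)/ln(1+r)⌉ = ⌈45.402⌉ = 46 payments; the last is €117.14.
Total paid = 45·€290.00 + €117.14 = €13,167.14.
Total interest = total paid − principal = €13,167.14 − €8,769.00 = €4,398.14.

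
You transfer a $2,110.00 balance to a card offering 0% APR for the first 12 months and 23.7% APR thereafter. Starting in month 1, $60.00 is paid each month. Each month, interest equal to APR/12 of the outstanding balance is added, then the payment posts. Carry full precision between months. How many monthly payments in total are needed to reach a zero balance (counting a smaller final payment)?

Promo months 1–12 at r₀ = 0%/12 = 0; months 13+ at r₁ = 23.7%/12 = 0.01975.
After month 12 (no interest yet): B = $2,110.00 − 12·$60.00 = $1,390.00.
Then at r₁ with $60.00/mo: n₂ = −ln(1 − r₁·B/P)/ln(1+r₁) ≈ 31.27 → 32 more payments.

44 payments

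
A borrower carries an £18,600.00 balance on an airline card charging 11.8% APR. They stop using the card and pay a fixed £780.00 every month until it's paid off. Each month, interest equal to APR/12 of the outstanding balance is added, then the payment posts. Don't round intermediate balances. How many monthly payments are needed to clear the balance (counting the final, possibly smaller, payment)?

Monthly rate r = 11.8%/12 = 0.983333% = 0.00983333.
Recurrence: B ← B·(1+r) − £780.00.
Month 1: interest £182.90; balance after payment £18,002.90.
Month 2: interest £177.03; balance after payment £17,399.93.
Closed form: n = −ln(1 − rB₀/P)/ln(1+r) = −ln(0.76551)/ln(1.00983) ≈ 27.307, so the balance reaches zero during payment 28.

28 payments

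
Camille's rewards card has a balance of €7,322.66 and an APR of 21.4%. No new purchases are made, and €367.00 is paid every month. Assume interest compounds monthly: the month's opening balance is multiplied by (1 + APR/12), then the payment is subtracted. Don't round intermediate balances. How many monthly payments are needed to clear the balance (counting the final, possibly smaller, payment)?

Monthly rate r = 21.4%/12 = 1.78333% = 0.0178333.
Recurrence: B ← B·(1+r) − €367.00.
Month 1: interest €130.59; balance after payment €7,086.25.
Month 2: interest €126.37; balance after payment €6,845.62.
Closed form: n = −ln(1 − rB₀/P)/ln(1+r) = −ln(0.64418)/ln(1.01783) ≈ 24.880, so the balance reaches zero during payment 25.

25 payments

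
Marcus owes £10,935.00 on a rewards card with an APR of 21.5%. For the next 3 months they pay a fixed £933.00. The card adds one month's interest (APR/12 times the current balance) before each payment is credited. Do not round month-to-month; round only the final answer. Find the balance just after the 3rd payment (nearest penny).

£8,683.90

Monthly rate r = 21.5%/12 = 1.79167% = 0.0179167.
Each month: B ← B·(1+r) − £933.00.
Month 1: interest £195.92; balance after payment £10,197.92.
Month 2: interest £182.71; balance after payment £9,447.63.
Month 3: interest £169.27; balance after payment £8,683.90.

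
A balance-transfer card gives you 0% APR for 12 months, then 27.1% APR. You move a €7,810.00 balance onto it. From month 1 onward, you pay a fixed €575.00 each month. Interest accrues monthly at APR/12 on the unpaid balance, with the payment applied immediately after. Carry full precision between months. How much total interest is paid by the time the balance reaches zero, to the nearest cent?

€28.58

Promo months 1–12 at r₀ = 0%/12 = 0; months 13+ at r₁ = 27.1%/12 = 0.0225833.
After month 12 (no interest yet): B = €7,810.00 − 12·€575.00 = €910.00.
Then at r₁ with €575.00/mo: n₂ = −ln(1 − r₁·B/P)/ln(1+r₁) ≈ 1.63 → 2 more payments.
Total paid = 13·€575.00 + €363.58 = €7,838.58; interest = €7,838.58 − €7,810.00 = €28.58.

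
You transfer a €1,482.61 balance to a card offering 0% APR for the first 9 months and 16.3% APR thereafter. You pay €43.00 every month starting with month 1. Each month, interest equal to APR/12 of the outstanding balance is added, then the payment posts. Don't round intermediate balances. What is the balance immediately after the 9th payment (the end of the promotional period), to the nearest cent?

€1,095.61

Promo months 1–9 at r₀ = 0%/12 = 0; months 10+ at r₁ = 16.3%/12 = 0.0135833.
After month 9 (no interest yet): B = €1,482.61 − 9·€43.00 = €1,095.61.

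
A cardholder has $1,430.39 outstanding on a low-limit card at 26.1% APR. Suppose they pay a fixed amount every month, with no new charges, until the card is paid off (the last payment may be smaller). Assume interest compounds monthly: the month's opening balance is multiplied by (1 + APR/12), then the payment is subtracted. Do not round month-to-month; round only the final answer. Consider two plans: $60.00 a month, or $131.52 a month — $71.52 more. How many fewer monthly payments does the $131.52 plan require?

21 fewer payments

Monthly rate r = 26.1%/12 = 2.175% = 0.02175.
At $60.00/mo: n = ⌈−ln(1 − rB₀/P)/ln(1+r)⌉ = 34 payments (last $58.10); total interest = total paid − $1,430.39 = $607.71.
At $131.52/mo: 13 payments (last $71.90); total interest $219.75.
Payments saved = 34 − 13 = 21.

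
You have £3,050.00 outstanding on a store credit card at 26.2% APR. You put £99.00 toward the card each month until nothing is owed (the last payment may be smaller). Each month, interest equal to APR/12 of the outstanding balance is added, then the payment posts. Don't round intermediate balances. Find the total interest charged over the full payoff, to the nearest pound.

Monthly rate r = 26.2%/12 = 2.18333% = 0.0218333.
Payoff takes n = ⌈−ln(1 − rB₀/P)/ln(1+r)⌉ = ⌈51.703⌉ = 52 payments; the last is £69.83.
Total paid = 51·£99.00 + £69.83 = £5,118.83.
Total interest = total paid − principal = £5,118.83 − £3,050.00 = £2,068.83.

£2,069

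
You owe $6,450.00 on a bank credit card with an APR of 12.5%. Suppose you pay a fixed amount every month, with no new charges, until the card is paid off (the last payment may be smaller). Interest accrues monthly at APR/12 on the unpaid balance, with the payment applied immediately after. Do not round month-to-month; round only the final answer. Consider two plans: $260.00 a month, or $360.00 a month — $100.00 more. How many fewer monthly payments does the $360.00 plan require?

9 fewer payments

Monthly rate r = 12.5%/12 = 1.04167% = 0.0104167.
At $260.00/mo: n = ⌈−ln(1 − rB₀/P)/ln(1+r)⌉ = 29 payments (last $221.10); total interest = total paid − $6,450.00 = $1,051.10.
At $360.00/mo: 20 payments (last $336.35); total interest $726.35.
Payments saved = 29 − 20 = 9.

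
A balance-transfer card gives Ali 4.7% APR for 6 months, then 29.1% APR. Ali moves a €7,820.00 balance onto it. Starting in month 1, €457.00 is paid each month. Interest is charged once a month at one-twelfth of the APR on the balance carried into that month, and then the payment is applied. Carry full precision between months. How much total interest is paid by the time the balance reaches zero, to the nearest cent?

Promo months 1–6 at r₀ = 4.7%/12 = 0.00391667; months 7+ at r₁ = 29.1%/12 = 0.02425.
After month 6: iterate B ← B·(1+r₀) − €457.00 for 6 months → €5,236.59.
Then at r₁ with €457.00/mo: n₂ = −ln(1 − r₁·B/P)/ln(1+r₁) ≈ 13.59 → 14 more payments.
Total paid = 19·€457.00 + €269.57 = €8,952.57; interest = €8,952.57 − €7,820.00 = €1,132.57.

€1,132.57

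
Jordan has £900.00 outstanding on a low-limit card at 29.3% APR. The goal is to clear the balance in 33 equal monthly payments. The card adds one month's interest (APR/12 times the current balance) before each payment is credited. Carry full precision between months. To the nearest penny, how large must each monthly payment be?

Monthly rate r = 29.3%/12 = 2.44167% = 0.0244167.
Level-payment amortization: P = B₀·r / (1 − (1+r)^(−n)) = 900.00·0.0244167 / (1 − 1.02442^(−33)).
Denominator 1 − (1+r)^(−33) = 0.548901871.
P = 21.975 / 0.548901871 ≈ 40.03.

£40.03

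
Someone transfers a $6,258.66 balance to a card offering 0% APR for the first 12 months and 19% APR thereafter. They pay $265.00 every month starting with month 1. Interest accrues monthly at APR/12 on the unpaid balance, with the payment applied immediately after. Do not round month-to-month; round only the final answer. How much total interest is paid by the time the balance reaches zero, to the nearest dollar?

$350

Promo months 1–12 at r₀ = 0%/12 = 0; months 13+ at r₁ = 19%/12 = 0.0158333.
After month 12 (no interest yet): B = $6,258.66 − 12·$265.00 = $3,078.66.
Then at r₁ with $265.00/mo: n₂ = −ln(1 − r₁·B/P)/ln(1+r₁) ≈ 12.94 → 13 more payments.
Total paid = 24·$265.00 + $249.14 = $6,609.14; interest = $6,609.14 − $6,258.66 = $350.48.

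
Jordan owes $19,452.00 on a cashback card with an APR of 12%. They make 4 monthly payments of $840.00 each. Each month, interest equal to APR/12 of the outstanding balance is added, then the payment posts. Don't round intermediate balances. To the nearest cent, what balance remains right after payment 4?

Monthly rate r = 12%/12 = 1% = 0.01.
Each month: B ← B·(1+r) − $840.00.
Month 1: interest $194.52; balance after payment $18,806.52.
Month 2: interest $188.07; balance after payment $18,154.59.
Month 3: interest $181.55; balance after payment $17,496.13.
Month 4: interest $174.96; balance after payment $16,831.09.

$16,831.09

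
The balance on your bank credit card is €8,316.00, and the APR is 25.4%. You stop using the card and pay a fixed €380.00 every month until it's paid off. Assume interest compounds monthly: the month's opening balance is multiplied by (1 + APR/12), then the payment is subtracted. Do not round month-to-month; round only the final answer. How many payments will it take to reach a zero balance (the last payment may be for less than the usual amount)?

30 payments

Monthly rate r = 25.4%/12 = 2.11667% = 0.0211667.
Recurrence: B ← B·(1+r) − €380.00.
Month 1: interest €176.02; balance after payment €8,112.02.
Month 2: interest €171.70; balance after payment €7,903.73.
Closed form: n = −ln(1 − rB₀/P)/ln(1+r) = −ln(0.53678)/ln(1.02117) ≈ 29.703, so the balance reaches zero during payment 30.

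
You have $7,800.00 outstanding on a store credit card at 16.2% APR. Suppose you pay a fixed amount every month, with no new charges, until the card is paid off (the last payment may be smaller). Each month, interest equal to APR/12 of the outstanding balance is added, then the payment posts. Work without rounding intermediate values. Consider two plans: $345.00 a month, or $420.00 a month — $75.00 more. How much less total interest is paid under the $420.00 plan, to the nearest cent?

$328.27

Monthly rate r = 16.2%/12 = 1.35% = 0.0135.
At $345.00/mo: n = ⌈−ln(1 − rB₀/P)/ln(1+r)⌉ = 28 payments (last $54.20); total interest = total paid − $7,800.00 = $1,569.20.
At $420.00/mo: 22 payments (last $220.93); total interest $1,240.93.
Interest saved = $1,569.20 − $1,240.93 = $328.27.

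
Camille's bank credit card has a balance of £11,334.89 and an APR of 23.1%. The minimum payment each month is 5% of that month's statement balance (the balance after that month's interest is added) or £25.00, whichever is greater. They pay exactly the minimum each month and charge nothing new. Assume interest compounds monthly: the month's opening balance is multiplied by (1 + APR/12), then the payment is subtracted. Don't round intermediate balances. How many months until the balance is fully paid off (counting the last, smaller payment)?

Monthly rate r = 23.1%/12 = 1.925% = 0.01925.
While 5% of the post-interest balance exceeds £25.00, each month B ← (B·(1+r))·(1 − 0.05), i.e. B shrinks by the factor (1+r)·0.95 = 0.96829.
This holds for months 1–98. Entering month 99 the balance is £481.77; 5% of the post-interest balance is now below £25.00, so the flat £25.00 minimum applies from here.
From month 99 a fixed £25.00 at rate r clears £481.77 in 25 more payments. Total: 98 + 25 = 123 months.

123 months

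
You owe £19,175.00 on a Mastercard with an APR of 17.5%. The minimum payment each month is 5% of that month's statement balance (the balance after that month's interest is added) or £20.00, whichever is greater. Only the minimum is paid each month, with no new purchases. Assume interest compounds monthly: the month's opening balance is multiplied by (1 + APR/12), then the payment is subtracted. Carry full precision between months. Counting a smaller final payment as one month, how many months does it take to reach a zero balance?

Monthly rate r = 17.5%/12 = 1.45833% = 0.0145833.
While 5% of the post-interest balance exceeds £20.00, each month B ← (B·(1+r))·(1 − 0.05), i.e. B shrinks by the factor (1+r)·0.95 = 0.96385.
This holds for months 1–106. Entering month 107 the balance is £387.20; 5% of the post-interest balance is now below £20.00, so the flat £20.00 minimum applies from here.
From month 107 a fixed £20.00 at rate r clears £387.20 in 23 more payments. Total: 106 + 23 = 129 months.

129 months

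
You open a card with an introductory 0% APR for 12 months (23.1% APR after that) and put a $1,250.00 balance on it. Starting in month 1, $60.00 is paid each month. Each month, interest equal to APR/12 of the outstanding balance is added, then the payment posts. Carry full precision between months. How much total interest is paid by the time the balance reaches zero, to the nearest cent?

Promo months 1–12 at r₀ = 0%/12 = 0; months 13+ at r₁ = 23.1%/12 = 0.01925.
After month 12 (no interest yet): B = $1,250.00 − 12·$60.00 = $530.00.
Then at r₁ with $60.00/mo: n₂ = −ln(1 − r₁·B/P)/ln(1+r₁) ≈ 9.77 → 10 more payments.
Total paid = 21·$60.00 + $46.60 = $1,306.60; interest = $1,306.60 − $1,250.00 = $56.60.

$56.60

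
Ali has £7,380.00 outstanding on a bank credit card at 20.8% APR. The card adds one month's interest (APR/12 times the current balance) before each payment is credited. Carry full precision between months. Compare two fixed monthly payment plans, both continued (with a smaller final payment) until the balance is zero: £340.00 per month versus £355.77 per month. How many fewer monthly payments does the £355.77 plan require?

2 fewer payments

Monthly rate r = 20.8%/12 = 1.73333% = 0.0173333.
At £340.00/mo: n = ⌈−ln(1 − rB₀/P)/ln(1+r)⌉ = 28 payments (last £158.84); total interest = total paid − £7,380.00 = £1,958.84.
At £355.77/mo: 26 payments (last £330.95); total interest £1,845.20.
Payments saved = 28 − 26 = 2.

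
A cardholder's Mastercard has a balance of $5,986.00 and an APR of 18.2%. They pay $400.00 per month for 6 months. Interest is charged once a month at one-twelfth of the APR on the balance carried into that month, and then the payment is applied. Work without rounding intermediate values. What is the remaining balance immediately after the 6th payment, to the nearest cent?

Monthly rate r = 18.2%/12 = 1.51667% = 0.0151667.
Each month: B ← B·(1+r) − $400.00.
Month 1: interest $90.79; balance after payment $5,676.79.
Month 2: interest $86.10; balance after payment $5,362.89.
Month 3: interest $81.34; balance after payment $5,044.22.
Month 4: interest $76.50; balance after payment $4,720.73.
Month 5: interest $71.60; balance after payment $4,392.32.
Month 6: interest $66.62; balance after payment $4,058.94.

$4,058.94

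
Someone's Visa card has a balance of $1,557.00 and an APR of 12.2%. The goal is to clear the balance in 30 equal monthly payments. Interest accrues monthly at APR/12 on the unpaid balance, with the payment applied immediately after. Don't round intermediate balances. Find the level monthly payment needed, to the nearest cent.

Monthly rate r = 12.2%/12 = 1.01667% = 0.0101667.
Level-payment amortization: P = B₀·r / (1 − (1+r)^(−n)) = 1557.00·0.0101667 / (1 − 1.01017^(−30)).
Denominator 1 − (1+r)^(−30) = 0.26174059.
P = 15.8295 / 0.26174059 ≈ 60.48.

$60.48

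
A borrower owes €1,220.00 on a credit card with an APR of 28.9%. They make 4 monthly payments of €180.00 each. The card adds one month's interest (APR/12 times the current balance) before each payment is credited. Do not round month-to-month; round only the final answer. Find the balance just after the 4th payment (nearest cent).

€595.41

Monthly rate r = 28.9%/12 = 2.40833% = 0.0240833.
Each month: B ← B·(1+r) − €180.00.
Month 1: interest €29.38; balance after payment €1,069.38.
Month 2: interest €25.75; balance after payment €915.14.
Month 3: interest €22.04; balance after payment €757.18.
Month 4: interest €18.24; balance after payment €595.41.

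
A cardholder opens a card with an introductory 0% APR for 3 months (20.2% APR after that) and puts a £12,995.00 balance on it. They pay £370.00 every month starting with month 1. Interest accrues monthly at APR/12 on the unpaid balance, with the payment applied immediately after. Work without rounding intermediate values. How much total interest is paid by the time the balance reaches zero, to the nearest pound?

£5,362

Promo months 1–3 at r₀ = 0%/12 = 0; months 4+ at r₁ = 20.2%/12 = 0.0168333.
After month 3 (no interest yet): B = £12,995.00 − 3·£370.00 = £11,885.00.
Then at r₁ with £370.00/mo: n₂ = −ln(1 − r₁·B/P)/ln(1+r₁) ≈ 46.61 → 47 more payments.
Total paid = 49·£370.00 + £226.68 = £18,356.68; interest = £18,356.68 − £12,995.00 = £5,361.68.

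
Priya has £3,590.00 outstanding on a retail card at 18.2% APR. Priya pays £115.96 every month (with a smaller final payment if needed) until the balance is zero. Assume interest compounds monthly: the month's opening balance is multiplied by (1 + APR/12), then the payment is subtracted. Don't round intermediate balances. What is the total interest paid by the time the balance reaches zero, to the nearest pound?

£1,294

Monthly rate r = 18.2%/12 = 1.51667% = 0.0151667.
Payoff takes n = ⌈−ln(1 − rB₀/P)/ln(1+r)⌉ = ⌈42.120⌉ = 43 payments; the last is £13.96.
Total paid = 42·£115.96 + £13.96 = £4,884.28.
Total interest = total paid − principal = £4,884.28 − £3,590.00 = £1,294.28.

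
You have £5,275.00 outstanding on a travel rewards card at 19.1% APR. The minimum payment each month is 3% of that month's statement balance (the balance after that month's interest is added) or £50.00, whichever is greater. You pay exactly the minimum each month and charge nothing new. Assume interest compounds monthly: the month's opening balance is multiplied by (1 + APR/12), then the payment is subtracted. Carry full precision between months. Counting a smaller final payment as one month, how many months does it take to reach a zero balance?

127 months

Monthly rate r = 19.1%/12 = 1.59167% = 0.0159167.
While 3% of the post-interest balance exceeds £50.00, each month B ← (B·(1+r))·(1 − 0.03), i.e. B shrinks by the factor (1+r)·0.97 = 0.98544.
This holds for months 1–80. Entering month 81 the balance is £1,631.58; 3% of the post-interest balance is now below £50.00, so the flat £50.00 minimum applies from here.
From month 81 a fixed £50.00 at rate r clears £1,631.58 in 47 more payments. Total: 80 + 47 = 127 months.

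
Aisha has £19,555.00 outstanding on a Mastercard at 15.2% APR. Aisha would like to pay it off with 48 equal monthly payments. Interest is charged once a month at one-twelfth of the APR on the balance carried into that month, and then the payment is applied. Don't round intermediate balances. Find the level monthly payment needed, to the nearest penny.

£546.21

Monthly rate r = 15.2%/12 = 1.26667% = 0.0126667.
Level-payment amortization: P = B₀·r / (1 − (1+r)^(−n)) = 19555.00·0.0126667 / (1 − 1.01267^(−48)).
Denominator 1 − (1+r)^(−48) = 0.453478453.
P = 247.697 / 0.453478453 ≈ 546.21.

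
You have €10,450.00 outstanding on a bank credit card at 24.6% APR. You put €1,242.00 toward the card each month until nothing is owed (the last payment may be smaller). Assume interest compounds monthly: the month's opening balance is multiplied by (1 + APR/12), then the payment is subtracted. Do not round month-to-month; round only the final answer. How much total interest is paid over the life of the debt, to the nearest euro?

€1,140

Monthly rate r = 24.6%/12 = 2.05% = 0.0205.
Payoff takes n = ⌈−ln(1 − rB₀/P)/ln(1+r)⌉ = ⌈9.330⌉ = 10 payments; the last is €412.39.
Total paid = 9·€1,242.00 + €412.39 = €11,590.39.
Total interest = total paid − principal = €11,590.39 − €10,450.00 = €1,140.39.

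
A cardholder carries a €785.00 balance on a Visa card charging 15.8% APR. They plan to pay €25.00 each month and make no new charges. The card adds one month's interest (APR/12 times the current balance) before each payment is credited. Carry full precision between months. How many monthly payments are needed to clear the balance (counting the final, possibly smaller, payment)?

Monthly rate r = 15.8%/12 = 1.31667% = 0.0131667.
Recurrence: B ← B·(1+r) − €25.00.
Month 1: interest €10.34; balance after payment €770.34.
Month 2: interest €10.14; balance after payment €755.48.
Closed form: n = −ln(1 − rB₀/P)/ln(1+r) = −ln(0.58657)/ln(1.01317) ≈ 40.783, so the balance reaches zero during payment 41.

41 months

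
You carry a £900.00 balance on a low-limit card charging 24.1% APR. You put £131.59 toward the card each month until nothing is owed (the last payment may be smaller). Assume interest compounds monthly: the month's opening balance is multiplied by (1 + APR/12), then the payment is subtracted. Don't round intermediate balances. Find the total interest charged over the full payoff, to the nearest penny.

Monthly rate r = 24.1%/12 = 2.00833% = 0.0200833.
Payoff takes n = ⌈−ln(1 − rB₀/P)/ln(1+r)⌉ = ⌈7.431⌉ = 8 payments; the last is £57.01.
Total paid = 7·£131.59 + £57.01 = £978.14.
Total interest = total paid − principal = £978.14 − £900.00 = £78.14.

£78.14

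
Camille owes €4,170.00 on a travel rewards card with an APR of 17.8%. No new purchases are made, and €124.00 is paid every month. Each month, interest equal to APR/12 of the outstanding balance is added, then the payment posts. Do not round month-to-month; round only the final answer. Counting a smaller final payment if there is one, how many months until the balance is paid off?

47 payments

Monthly rate r = 17.8%/12 = 1.48333% = 0.0148333.
Recurrence: B ← B·(1+r) − €124.00.
Month 1: interest €61.86; balance after payment €4,107.85.
Month 2: interest €60.93; balance after payment €4,044.79.
Closed form: n = −ln(1 − rB₀/P)/ln(1+r) = −ln(0.50117)/ln(1.01483) ≈ 46.916, so the balance reaches zero during payment 47.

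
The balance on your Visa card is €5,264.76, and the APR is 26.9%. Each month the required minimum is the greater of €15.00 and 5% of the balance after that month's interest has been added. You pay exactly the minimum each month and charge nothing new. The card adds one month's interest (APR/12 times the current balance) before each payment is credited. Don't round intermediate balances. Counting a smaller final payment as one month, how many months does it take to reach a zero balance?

126 months

Monthly rate r = 26.9%/12 = 2.24167% = 0.0224167.
While 5% of the post-interest balance exceeds €15.00, each month B ← (B·(1+r))·(1 − 0.05), i.e. B shrinks by the factor (1+r)·0.95 = 0.9713.
This holds for months 1–100. Entering month 101 the balance is €286.11; 5% of the post-interest balance is now below €15.00, so the flat €15.00 minimum applies from here.
From month 101 a fixed €15.00 at rate r clears €286.11 in 26 more payments. Total: 100 + 26 = 126 months.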